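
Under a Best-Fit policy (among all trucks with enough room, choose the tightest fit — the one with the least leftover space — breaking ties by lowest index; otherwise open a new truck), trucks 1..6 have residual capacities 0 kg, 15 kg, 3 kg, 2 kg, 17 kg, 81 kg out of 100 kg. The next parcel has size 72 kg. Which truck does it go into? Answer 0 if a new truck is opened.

Trucks with room: truck 6 (81 kg).
Tightest fit is truck 6 with 81 kg free.

6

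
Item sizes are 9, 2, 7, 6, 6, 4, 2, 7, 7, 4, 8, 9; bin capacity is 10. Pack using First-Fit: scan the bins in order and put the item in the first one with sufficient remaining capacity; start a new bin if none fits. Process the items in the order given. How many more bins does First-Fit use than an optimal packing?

1

First-Fit: [9] [2,7] [6,4] [6,2] [7] [7] [4] [8] [9] → 9 bins.
Total size 71; any packing needs at least ⌈71/10⌉ = 8 bins.
An optimal packing achieves that bound: [9] [9] [8,2] [7,2] [7] [7] [6,4] [6,4] → 8 bins.
Excess: 9 − 8 = 1.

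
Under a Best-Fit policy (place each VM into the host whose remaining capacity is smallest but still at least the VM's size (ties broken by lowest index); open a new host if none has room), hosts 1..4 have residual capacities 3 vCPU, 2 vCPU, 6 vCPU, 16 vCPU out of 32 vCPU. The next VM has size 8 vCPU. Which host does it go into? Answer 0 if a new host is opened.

4

Hosts with room: host 4 (16 vCPU).
Tightest fit is host 4 with 16 vCPU free.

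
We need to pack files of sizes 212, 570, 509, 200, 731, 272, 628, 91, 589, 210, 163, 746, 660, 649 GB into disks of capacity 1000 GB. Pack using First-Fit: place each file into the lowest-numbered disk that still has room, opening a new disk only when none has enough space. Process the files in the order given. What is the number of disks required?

8 disks

Put 212 GB in disk 1; 788 GB remain.
Put 570 GB in disk 1; 218 GB remain.
Put 509 GB in disk 2; 491 GB remain.
Put 200 GB in disk 1; 18 GB remain.
Put 731 GB in disk 3; 269 GB remain.
Put 272 GB in disk 2; 219 GB remain.
Put 628 GB in disk 4; 372 GB remain.
Put 91 GB in disk 2; 128 GB remain.
Put 589 GB in disk 5; 411 GB remain.
Put 210 GB in disk 3; 59 GB remain.
Put 163 GB in disk 4; 209 GB remain.
Put 746 GB in disk 6; 254 GB remain.
Put 660 GB in disk 7; 340 GB remain.
Put 649 GB in disk 8; 351 GB remain.
Final disks: [212,570,200] [509,272,91] [731,210] [628,163] [589] [746] [660] [649].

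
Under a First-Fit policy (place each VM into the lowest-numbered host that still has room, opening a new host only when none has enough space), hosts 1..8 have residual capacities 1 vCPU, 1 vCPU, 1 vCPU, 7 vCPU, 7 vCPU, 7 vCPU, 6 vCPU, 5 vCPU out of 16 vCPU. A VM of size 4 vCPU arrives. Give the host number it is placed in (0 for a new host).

Hosts with room: host 4 (7 vCPU), host 5 (7 vCPU), host 6 (7 vCPU), host 7 (6 vCPU), host 8 (5 vCPU).
The first with room is host 4.

4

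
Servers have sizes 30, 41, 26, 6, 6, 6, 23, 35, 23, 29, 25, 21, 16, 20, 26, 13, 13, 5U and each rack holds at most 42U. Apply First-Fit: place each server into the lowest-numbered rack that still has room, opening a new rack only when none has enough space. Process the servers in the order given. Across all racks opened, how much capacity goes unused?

56

30U → rack 1 (remaining 12U)
41U → rack 2 (remaining 1U)
26U → rack 3 (remaining 16U)
6U → rack 1 (remaining 6U)
6U → rack 1 (remaining 0U)
6U → rack 3 (remaining 10U)
23U → rack 4 (remaining 19U)
35U → rack 5 (remaining 7U)
23U → rack 6 (remaining 19U)
29U → rack 7 (remaining 13U)
25U → rack 8 (remaining 17U)
21U → rack 9 (remaining 21U)
16U → rack 4 (remaining 3U)
20U → rack 9 (remaining 1U)
26U → rack 10 (remaining 16U)
13U → rack 6 (remaining 6U)
13U → rack 7 (remaining 0U)
5U → rack 3 (remaining 5U)
10 racks × 42U = 420U; used 364U; unused 56U.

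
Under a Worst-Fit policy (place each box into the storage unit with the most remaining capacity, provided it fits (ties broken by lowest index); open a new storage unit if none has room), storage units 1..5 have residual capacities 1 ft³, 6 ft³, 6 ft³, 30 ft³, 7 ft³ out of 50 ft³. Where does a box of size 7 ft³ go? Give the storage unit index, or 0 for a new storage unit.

Storage units with room: storage unit 4 (30 ft³), storage unit 5 (7 ft³).
Most room is storage unit 4 with 30 ft³ free.

4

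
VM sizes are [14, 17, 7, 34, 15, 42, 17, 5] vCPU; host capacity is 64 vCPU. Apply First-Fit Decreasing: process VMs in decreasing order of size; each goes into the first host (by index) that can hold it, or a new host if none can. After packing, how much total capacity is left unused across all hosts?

Sorted descending: 42, 34, 17, 17, 15, 14, 7, 5.
Put 42 vCPU in host 1; 22 vCPU remain.
Put 34 vCPU in host 2; 30 vCPU remain.
Put 17 vCPU in host 1; 5 vCPU remain.
Put 17 vCPU in host 2; 13 vCPU remain.
Put 15 vCPU in host 3; 49 vCPU remain.
Put 14 vCPU in host 3; 35 vCPU remain.
Put 7 vCPU in host 2; 6 vCPU remain.
Put 5 vCPU in host 1; 0 vCPU remain.
3 hosts × 64 vCPU = 192 vCPU; used 151 vCPU; unused 41 vCPU.

41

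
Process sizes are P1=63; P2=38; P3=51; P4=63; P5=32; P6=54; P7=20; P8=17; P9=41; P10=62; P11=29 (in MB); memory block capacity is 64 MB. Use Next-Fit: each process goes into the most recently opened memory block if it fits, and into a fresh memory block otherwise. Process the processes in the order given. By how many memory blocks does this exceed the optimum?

Next-Fit: [63] [38] [51] [63] [32] [54] [20,17] [41] [62] [29] → 10 memory blocks.
Total size 470 MB; any packing needs at least ⌈470/64⌉ = 8 memory blocks.
An optimal packing achieves that bound: [63] [63] [62] [54] [51] [41,20] [38,17] [32,29] → 8 memory blocks.
Excess: 10 − 8 = 2.

2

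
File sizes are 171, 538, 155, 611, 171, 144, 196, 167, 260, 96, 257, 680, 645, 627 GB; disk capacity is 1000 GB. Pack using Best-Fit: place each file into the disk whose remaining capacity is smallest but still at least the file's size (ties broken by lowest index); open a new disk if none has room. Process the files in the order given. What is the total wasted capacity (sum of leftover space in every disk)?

1282

Put 171 GB in disk 1; 829 GB remain.
Put 538 GB in disk 1; 291 GB remain.
Put 155 GB in disk 1; 136 GB remain.
Put 611 GB in disk 2; 389 GB remain.
Put 171 GB in disk 2; 218 GB remain.
Put 144 GB in disk 2; 74 GB remain.
Put 196 GB in disk 3; 804 GB remain.
Put 167 GB in disk 3; 637 GB remain.
Put 260 GB in disk 3; 377 GB remain.
Put 96 GB in disk 1; 40 GB remain.
Put 257 GB in disk 3; 120 GB remain.
Put 680 GB in disk 4; 320 GB remain.
Put 645 GB in disk 5; 355 GB remain.
Put 627 GB in disk 6; 373 GB remain.
6 disks × 1000 GB = 6000 GB; used 4718 GB; unused 1282 GB.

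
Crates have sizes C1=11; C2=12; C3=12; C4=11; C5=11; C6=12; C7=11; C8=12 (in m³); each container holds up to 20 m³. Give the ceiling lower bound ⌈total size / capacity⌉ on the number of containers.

Total size = 11 + 12 + 12 + 11 + 11 + 12 + 11 + 12 = 92 m³.
⌈92 / 20⌉ = 5.

5 containers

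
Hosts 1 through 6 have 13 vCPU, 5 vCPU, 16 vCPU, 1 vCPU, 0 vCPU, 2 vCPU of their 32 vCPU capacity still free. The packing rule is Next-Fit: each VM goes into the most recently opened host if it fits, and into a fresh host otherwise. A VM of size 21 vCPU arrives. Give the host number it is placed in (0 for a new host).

Next-Fit only looks at host 6, which has 2 vCPU free.
21 vCPU does not fit, so a new host is opened.

0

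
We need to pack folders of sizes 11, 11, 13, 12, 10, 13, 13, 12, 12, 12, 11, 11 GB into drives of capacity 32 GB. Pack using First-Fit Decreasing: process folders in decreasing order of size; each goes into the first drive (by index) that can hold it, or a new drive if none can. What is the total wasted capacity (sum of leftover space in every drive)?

Sorted descending: 13, 13, 13, 12, 12, 12, 12, 11, 11, 11, 11, 10.
drive 1: place 13 GB, 19 GB left
drive 1: place 13 GB, 6 GB left
drive 2: place 13 GB, 19 GB left
drive 2: place 12 GB, 7 GB left
drive 3: place 12 GB, 20 GB left
drive 3: place 12 GB, 8 GB left
drive 4: place 12 GB, 20 GB left
drive 4: place 11 GB, 9 GB left
drive 5: place 11 GB, 21 GB left
drive 5: place 11 GB, 10 GB left
drive 6: place 11 GB, 21 GB left
drive 5: place 10 GB, 0 GB left
6 drives × 32 GB = 192 GB; used 141 GB; unused 51 GB.

51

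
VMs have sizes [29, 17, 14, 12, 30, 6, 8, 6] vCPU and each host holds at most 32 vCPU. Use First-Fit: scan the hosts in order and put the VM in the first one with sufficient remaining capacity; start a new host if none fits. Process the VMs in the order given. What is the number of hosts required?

4

29 vCPU → host 1 (remaining 3 vCPU)
17 vCPU → host 2 (remaining 15 vCPU)
14 vCPU → host 2 (remaining 1 vCPU)
12 vCPU → host 3 (remaining 20 vCPU)
30 vCPU → host 4 (remaining 2 vCPU)
6 vCPU → host 3 (remaining 14 vCPU)
8 vCPU → host 3 (remaining 6 vCPU)
6 vCPU → host 3 (remaining 0 vCPU)
Final hosts: [29] [17,14] [12,6,8,6] [30].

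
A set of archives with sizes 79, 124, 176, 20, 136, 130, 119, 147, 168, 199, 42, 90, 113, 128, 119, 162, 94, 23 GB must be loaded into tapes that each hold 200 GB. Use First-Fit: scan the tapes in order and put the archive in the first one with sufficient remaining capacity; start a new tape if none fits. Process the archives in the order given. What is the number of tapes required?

tape 1: place 79 GB, 121 GB left
tape 2: place 124 GB, 76 GB left
tape 3: place 176 GB, 24 GB left
tape 1: place 20 GB, 101 GB left
tape 4: place 136 GB, 64 GB left
tape 5: place 130 GB, 70 GB left
tape 6: place 119 GB, 81 GB left
tape 7: place 147 GB, 53 GB left
tape 8: place 168 GB, 32 GB left
tape 9: place 199 GB, 1 GB left
tape 1: place 42 GB, 59 GB left
tape 10: place 90 GB, 110 GB left
tape 11: place 113 GB, 87 GB left
tape 12: place 128 GB, 72 GB left
tape 13: place 119 GB, 81 GB left
tape 14: place 162 GB, 38 GB left
tape 10: place 94 GB, 16 GB left
tape 1: place 23 GB, 36 GB left
Final tapes: [79,20,42,23] [124] [176] [136] [130] [119] [147] [168] [199] [90,94] [113] [128] [119] [162].

14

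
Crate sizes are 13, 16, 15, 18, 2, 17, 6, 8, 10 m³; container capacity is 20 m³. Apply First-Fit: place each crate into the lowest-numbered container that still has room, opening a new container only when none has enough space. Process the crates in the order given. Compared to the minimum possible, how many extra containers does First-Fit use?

1

First-Fit: [13,2] [16] [15] [18] [17] [6,8] [10] → 7 containers.
Total size 105 m³; any packing needs at least ⌈105/20⌉ = 6 containers.
An optimal packing achieves that bound: [18,2] [17] [16] [15] [13,6] [10,8] → 6 containers.
Excess: 7 − 6 = 1.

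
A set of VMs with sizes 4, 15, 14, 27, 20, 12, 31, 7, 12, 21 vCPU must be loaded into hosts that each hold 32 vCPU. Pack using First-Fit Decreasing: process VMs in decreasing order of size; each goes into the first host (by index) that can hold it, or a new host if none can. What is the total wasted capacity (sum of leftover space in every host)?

Sorted descending: 31, 27, 21, 20, 15, 14, 12, 12, 7, 4.
31 vCPU → host 1 (remaining 1 vCPU)
27 vCPU → host 2 (remaining 5 vCPU)
21 vCPU → host 3 (remaining 11 vCPU)
20 vCPU → host 4 (remaining 12 vCPU)
15 vCPU → host 5 (remaining 17 vCPU)
14 vCPU → host 5 (remaining 3 vCPU)
12 vCPU → host 4 (remaining 0 vCPU)
12 vCPU → host 6 (remaining 20 vCPU)
7 vCPU → host 3 (remaining 4 vCPU)
4 vCPU → host 2 (remaining 1 vCPU)
6 hosts × 32 vCPU = 192 vCPU; used 163 vCPU; unused 29 vCPU.

29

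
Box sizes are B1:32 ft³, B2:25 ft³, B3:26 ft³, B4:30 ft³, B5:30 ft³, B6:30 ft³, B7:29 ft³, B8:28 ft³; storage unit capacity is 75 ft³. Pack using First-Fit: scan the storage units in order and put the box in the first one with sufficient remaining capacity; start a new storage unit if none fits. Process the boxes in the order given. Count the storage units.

B1 (32 ft³) → storage unit 1 (remaining 43 ft³)
B2 (25 ft³) → storage unit 1 (remaining 18 ft³)
B3 (26 ft³) → storage unit 2 (remaining 49 ft³)
B4 (30 ft³) → storage unit 2 (remaining 19 ft³)
B5 (30 ft³) → storage unit 3 (remaining 45 ft³)
B6 (30 ft³) → storage unit 3 (remaining 15 ft³)
B7 (29 ft³) → storage unit 4 (remaining 46 ft³)
B8 (28 ft³) → storage unit 4 (remaining 18 ft³)
Final storage units: [32,25] [26,30] [30,30] [29,28].

4 storage units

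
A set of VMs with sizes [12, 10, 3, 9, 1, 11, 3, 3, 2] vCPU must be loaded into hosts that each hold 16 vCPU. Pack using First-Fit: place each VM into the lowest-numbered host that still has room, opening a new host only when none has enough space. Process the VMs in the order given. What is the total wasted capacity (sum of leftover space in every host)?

10

host 1: place 12 vCPU, 4 vCPU left
host 2: place 10 vCPU, 6 vCPU left
host 1: place 3 vCPU, 1 vCPU left
host 3: place 9 vCPU, 7 vCPU left
host 1: place 1 vCPU, 0 vCPU left
host 4: place 11 vCPU, 5 vCPU left
host 2: place 3 vCPU, 3 vCPU left
host 2: place 3 vCPU, 0 vCPU left
host 3: place 2 vCPU, 5 vCPU left
4 hosts × 16 vCPU = 64 vCPU; used 54 vCPU; unused 10 vCPU.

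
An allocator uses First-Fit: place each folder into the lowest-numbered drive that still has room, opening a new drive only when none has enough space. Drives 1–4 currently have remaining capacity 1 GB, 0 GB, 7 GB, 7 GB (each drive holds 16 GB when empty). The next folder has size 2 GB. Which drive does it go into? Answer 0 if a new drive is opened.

Drives with room: drive 3 (7 GB), drive 4 (7 GB).
The first with room is drive 3.

3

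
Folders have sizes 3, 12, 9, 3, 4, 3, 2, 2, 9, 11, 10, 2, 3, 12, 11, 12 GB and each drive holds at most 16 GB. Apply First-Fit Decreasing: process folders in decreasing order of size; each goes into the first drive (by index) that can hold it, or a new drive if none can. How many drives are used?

8

Sorted descending: 12, 12, 12, 11, 11, 10, 9, 9, 4, 3, 3, 3, 3, 2, 2, 2.
12 GB → drive 1 (remaining 4 GB)
12 GB → drive 2 (remaining 4 GB)
12 GB → drive 3 (remaining 4 GB)
11 GB → drive 4 (remaining 5 GB)
11 GB → drive 5 (remaining 5 GB)
10 GB → drive 6 (remaining 6 GB)
9 GB → drive 7 (remaining 7 GB)
9 GB → drive 8 (remaining 7 GB)
4 GB → drive 1 (remaining 0 GB)
3 GB → drive 2 (remaining 1 GB)
3 GB → drive 3 (remaining 1 GB)
3 GB → drive 4 (remaining 2 GB)
3 GB → drive 5 (remaining 2 GB)
2 GB → drive 4 (remaining 0 GB)
2 GB → drive 5 (remaining 0 GB)
2 GB → drive 6 (remaining 4 GB)
Final drives: [12,4] [12,3] [12,3] [11,3,2] [11,3,2] [10,2] [9] [9].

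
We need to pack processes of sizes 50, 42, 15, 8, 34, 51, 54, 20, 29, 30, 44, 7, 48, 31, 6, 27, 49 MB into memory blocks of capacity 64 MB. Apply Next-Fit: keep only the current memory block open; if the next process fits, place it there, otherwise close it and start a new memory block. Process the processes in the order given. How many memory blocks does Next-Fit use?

Put 50 MB in memory block 1; 14 MB remain.
Put 42 MB in memory block 2; 22 MB remain.
Put 15 MB in memory block 2; 7 MB remain.
Put 8 MB in memory block 3; 56 MB remain.
Put 34 MB in memory block 3; 22 MB remain.
Put 51 MB in memory block 4; 13 MB remain.
Put 54 MB in memory block 5; 10 MB remain.
Put 20 MB in memory block 6; 44 MB remain.
Put 29 MB in memory block 6; 15 MB remain.
Put 30 MB in memory block 7; 34 MB remain.
Put 44 MB in memory block 8; 20 MB remain.
Put 7 MB in memory block 8; 13 MB remain.
Put 48 MB in memory block 9; 16 MB remain.
Put 31 MB in memory block 10; 33 MB remain.
Put 6 MB in memory block 10; 27 MB remain.
Put 27 MB in memory block 10; 0 MB remain.
Put 49 MB in memory block 11; 15 MB remain.
Final memory blocks: [50] [42,15] [8,34] [51] [54] [20,29] [30] [44,7] [48] [31,6,27] [49].

11 memory blocks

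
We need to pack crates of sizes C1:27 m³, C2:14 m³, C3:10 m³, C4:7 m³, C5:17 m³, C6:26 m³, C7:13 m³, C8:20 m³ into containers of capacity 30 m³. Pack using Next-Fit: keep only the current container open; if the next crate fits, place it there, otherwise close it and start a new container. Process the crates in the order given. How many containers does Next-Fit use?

C1 (27 m³) → container 1 (remaining 3 m³)
C2 (14 m³) → container 2 (remaining 16 m³)
C3 (10 m³) → container 2 (remaining 6 m³)
C4 (7 m³) → container 3 (remaining 23 m³)
C5 (17 m³) → container 3 (remaining 6 m³)
C6 (26 m³) → container 4 (remaining 4 m³)
C7 (13 m³) → container 5 (remaining 17 m³)
C8 (20 m³) → container 6 (remaining 10 m³)

6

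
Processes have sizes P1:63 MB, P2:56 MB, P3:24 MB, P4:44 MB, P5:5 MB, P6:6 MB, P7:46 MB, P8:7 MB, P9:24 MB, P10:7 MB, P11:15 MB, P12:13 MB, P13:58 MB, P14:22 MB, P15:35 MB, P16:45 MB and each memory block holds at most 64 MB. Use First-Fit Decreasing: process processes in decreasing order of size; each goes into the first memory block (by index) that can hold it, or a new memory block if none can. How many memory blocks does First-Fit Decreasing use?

Sorted descending: 63, 58, 56, 46, 45, 44, 35, 24, 24, 22, 15, 13, 7, 7, 6, 5.
63 MB → memory block 1 (remaining 1 MB)
58 MB → memory block 2 (remaining 6 MB)
56 MB → memory block 3 (remaining 8 MB)
46 MB → memory block 4 (remaining 18 MB)
45 MB → memory block 5 (remaining 19 MB)
44 MB → memory block 6 (remaining 20 MB)
35 MB → memory block 7 (remaining 29 MB)
24 MB → memory block 7 (remaining 5 MB)
24 MB → memory block 8 (remaining 40 MB)
22 MB → memory block 8 (remaining 18 MB)
15 MB → memory block 4 (remaining 3 MB)
13 MB → memory block 5 (remaining 6 MB)
7 MB → memory block 3 (remaining 1 MB)
7 MB → memory block 6 (remaining 13 MB)
6 MB → memory block 2 (remaining 0 MB)
5 MB → memory block 5 (remaining 1 MB)
Final memory blocks: [63] [58,6] [56,7] [46,15] [45,13,5] [44,7] [35,24] [24,22].

8 memory blocks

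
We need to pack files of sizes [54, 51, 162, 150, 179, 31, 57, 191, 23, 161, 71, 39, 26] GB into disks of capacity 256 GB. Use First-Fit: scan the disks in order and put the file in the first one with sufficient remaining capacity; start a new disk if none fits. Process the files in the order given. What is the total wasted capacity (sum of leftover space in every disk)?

disk 1: place 54 GB, 202 GB left
disk 1: place 51 GB, 151 GB left
disk 2: place 162 GB, 94 GB left
disk 1: place 150 GB, 1 GB left
disk 3: place 179 GB, 77 GB left
disk 2: place 31 GB, 63 GB left
disk 2: place 57 GB, 6 GB left
disk 4: place 191 GB, 65 GB left
disk 3: place 23 GB, 54 GB left
disk 5: place 161 GB, 95 GB left
disk 5: place 71 GB, 24 GB left
disk 3: place 39 GB, 15 GB left
disk 4: place 26 GB, 39 GB left
5 disks × 256 GB = 1280 GB; used 1195 GB; unused 85 GB.

85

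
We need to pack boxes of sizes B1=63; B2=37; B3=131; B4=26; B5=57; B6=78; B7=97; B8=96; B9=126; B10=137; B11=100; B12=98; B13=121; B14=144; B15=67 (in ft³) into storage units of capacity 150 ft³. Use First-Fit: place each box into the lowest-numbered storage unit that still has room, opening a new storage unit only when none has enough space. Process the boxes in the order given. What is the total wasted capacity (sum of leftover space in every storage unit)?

Put B1 (63 ft³) in storage unit 1; 87 ft³ remain.
Put B2 (37 ft³) in storage unit 1; 50 ft³ remain.
Put B3 (131 ft³) in storage unit 2; 19 ft³ remain.
Put B4 (26 ft³) in storage unit 1; 24 ft³ remain.
Put B5 (57 ft³) in storage unit 3; 93 ft³ remain.
Put B6 (78 ft³) in storage unit 3; 15 ft³ remain.
Put B7 (97 ft³) in storage unit 4; 53 ft³ remain.
Put B8 (96 ft³) in storage unit 5; 54 ft³ remain.
Put B9 (126 ft³) in storage unit 6; 24 ft³ remain.
Put B10 (137 ft³) in storage unit 7; 13 ft³ remain.
Put B11 (100 ft³) in storage unit 8; 50 ft³ remain.
Put B12 (98 ft³) in storage unit 9; 52 ft³ remain.
Put B13 (121 ft³) in storage unit 10; 29 ft³ remain.
Put B14 (144 ft³) in storage unit 11; 6 ft³ remain.
Put B15 (67 ft³) in storage unit 12; 83 ft³ remain.
12 storage units × 150 ft³ = 1800 ft³; used 1378 ft³; unused 422 ft³.

422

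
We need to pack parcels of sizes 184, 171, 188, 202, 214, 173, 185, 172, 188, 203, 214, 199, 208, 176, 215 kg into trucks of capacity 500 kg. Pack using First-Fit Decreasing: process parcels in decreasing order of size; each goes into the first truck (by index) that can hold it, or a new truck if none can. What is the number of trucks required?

Sorted descending: 215, 214, 214, 208, 203, 202, 199, 188, 188, 185, 184, 176, 173, 172, 171.
215 kg → truck 1 (remaining 285 kg)
214 kg → truck 1 (remaining 71 kg)
214 kg → truck 2 (remaining 286 kg)
208 kg → truck 2 (remaining 78 kg)
203 kg → truck 3 (remaining 297 kg)
202 kg → truck 3 (remaining 95 kg)
199 kg → truck 4 (remaining 301 kg)
188 kg → truck 4 (remaining 113 kg)
188 kg → truck 5 (remaining 312 kg)
185 kg → truck 5 (remaining 127 kg)
184 kg → truck 6 (remaining 316 kg)
176 kg → truck 6 (remaining 140 kg)
173 kg → truck 7 (remaining 327 kg)
172 kg → truck 7 (remaining 155 kg)
171 kg → truck 8 (remaining 329 kg)

8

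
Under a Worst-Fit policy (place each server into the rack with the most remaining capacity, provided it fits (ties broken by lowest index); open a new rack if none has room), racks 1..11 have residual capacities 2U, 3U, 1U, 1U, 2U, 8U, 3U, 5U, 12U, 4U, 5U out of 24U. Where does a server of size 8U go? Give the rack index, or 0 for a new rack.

Racks with room: rack 6 (8U), rack 9 (12U).
Most room is rack 9 with 12U free.

9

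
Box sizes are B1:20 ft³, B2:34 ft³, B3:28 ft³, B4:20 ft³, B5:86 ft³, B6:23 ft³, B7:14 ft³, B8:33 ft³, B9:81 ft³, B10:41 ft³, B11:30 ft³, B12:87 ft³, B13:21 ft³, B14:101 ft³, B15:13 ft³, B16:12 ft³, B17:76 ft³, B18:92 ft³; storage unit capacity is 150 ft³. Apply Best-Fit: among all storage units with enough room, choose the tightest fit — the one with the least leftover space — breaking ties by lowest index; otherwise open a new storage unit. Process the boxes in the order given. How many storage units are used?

7 storage units

Put B1 (20 ft³) in storage unit 1; 130 ft³ remain.
Put B2 (34 ft³) in storage unit 1; 96 ft³ remain.
Put B3 (28 ft³) in storage unit 1; 68 ft³ remain.
Put B4 (20 ft³) in storage unit 1; 48 ft³ remain.
Put B5 (86 ft³) in storage unit 2; 64 ft³ remain.
Put B6 (23 ft³) in storage unit 1; 25 ft³ remain.
Put B7 (14 ft³) in storage unit 1; 11 ft³ remain.
Put B8 (33 ft³) in storage unit 2; 31 ft³ remain.
Put B9 (81 ft³) in storage unit 3; 69 ft³ remain.
Put B10 (41 ft³) in storage unit 3; 28 ft³ remain.
Put B11 (30 ft³) in storage unit 2; 1 ft³ remain.
Put B12 (87 ft³) in storage unit 4; 63 ft³ remain.
Put B13 (21 ft³) in storage unit 3; 7 ft³ remain.
Put B14 (101 ft³) in storage unit 5; 49 ft³ remain.
Put B15 (13 ft³) in storage unit 5; 36 ft³ remain.
Put B16 (12 ft³) in storage unit 5; 24 ft³ remain.
Put B17 (76 ft³) in storage unit 6; 74 ft³ remain.
Put B18 (92 ft³) in storage unit 7; 58 ft³ remain.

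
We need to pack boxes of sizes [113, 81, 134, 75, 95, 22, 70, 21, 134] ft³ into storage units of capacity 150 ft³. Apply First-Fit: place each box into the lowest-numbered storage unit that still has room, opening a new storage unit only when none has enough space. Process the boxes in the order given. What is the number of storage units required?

Put 113 ft³ in storage unit 1; 37 ft³ remain.
Put 81 ft³ in storage unit 2; 69 ft³ remain.
Put 134 ft³ in storage unit 3; 16 ft³ remain.
Put 75 ft³ in storage unit 4; 75 ft³ remain.
Put 95 ft³ in storage unit 5; 55 ft³ remain.
Put 22 ft³ in storage unit 1; 15 ft³ remain.
Put 70 ft³ in storage unit 4; 5 ft³ remain.
Put 21 ft³ in storage unit 2; 48 ft³ remain.
Put 134 ft³ in storage unit 6; 16 ft³ remain.
Final storage units: [113,22] [81,21] [134] [75,70] [95] [134].

6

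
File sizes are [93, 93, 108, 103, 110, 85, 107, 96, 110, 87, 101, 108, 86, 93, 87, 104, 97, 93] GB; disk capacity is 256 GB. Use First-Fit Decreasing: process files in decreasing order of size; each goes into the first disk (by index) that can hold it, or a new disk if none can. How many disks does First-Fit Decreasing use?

9

Sorted descending: 110, 110, 108, 108, 107, 104, 103, 101, 97, 96, 93, 93, 93, 93, 87, 87, 86, 85.
Put 110 GB in disk 1; 146 GB remain.
Put 110 GB in disk 1; 36 GB remain.
Put 108 GB in disk 2; 148 GB remain.
Put 108 GB in disk 2; 40 GB remain.
Put 107 GB in disk 3; 149 GB remain.
Put 104 GB in disk 3; 45 GB remain.
Put 103 GB in disk 4; 153 GB remain.
Put 101 GB in disk 4; 52 GB remain.
Put 97 GB in disk 5; 159 GB remain.
Put 96 GB in disk 5; 63 GB remain.
Put 93 GB in disk 6; 163 GB remain.
Put 93 GB in disk 6; 70 GB remain.
Put 93 GB in disk 7; 163 GB remain.
Put 93 GB in disk 7; 70 GB remain.
Put 87 GB in disk 8; 169 GB remain.
Put 87 GB in disk 8; 82 GB remain.
Put 86 GB in disk 9; 170 GB remain.
Put 85 GB in disk 9; 85 GB remain.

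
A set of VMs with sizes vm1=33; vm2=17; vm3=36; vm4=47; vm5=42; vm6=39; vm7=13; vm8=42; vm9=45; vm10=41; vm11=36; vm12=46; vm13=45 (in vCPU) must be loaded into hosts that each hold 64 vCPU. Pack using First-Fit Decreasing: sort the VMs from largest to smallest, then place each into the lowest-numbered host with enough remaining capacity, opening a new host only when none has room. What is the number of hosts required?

Sorted descending: 47, 46, 45, 45, 42, 42, 41, 39, 36, 36, 33, 17, 13.
Put 47 vCPU in host 1; 17 vCPU remain.
Put 46 vCPU in host 2; 18 vCPU remain.
Put 45 vCPU in host 3; 19 vCPU remain.
Put 45 vCPU in host 4; 19 vCPU remain.
Put 42 vCPU in host 5; 22 vCPU remain.
Put 42 vCPU in host 6; 22 vCPU remain.
Put 41 vCPU in host 7; 23 vCPU remain.
Put 39 vCPU in host 8; 25 vCPU remain.
Put 36 vCPU in host 9; 28 vCPU remain.
Put 36 vCPU in host 10; 28 vCPU remain.
Put 33 vCPU in host 11; 31 vCPU remain.
Put 17 vCPU in host 1; 0 vCPU remain.
Put 13 vCPU in host 2; 5 vCPU remain.

11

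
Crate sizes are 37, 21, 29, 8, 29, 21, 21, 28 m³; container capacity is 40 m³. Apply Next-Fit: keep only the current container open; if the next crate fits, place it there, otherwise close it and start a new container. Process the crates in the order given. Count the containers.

Put 37 m³ in container 1; 3 m³ remain.
Put 21 m³ in container 2; 19 m³ remain.
Put 29 m³ in container 3; 11 m³ remain.
Put 8 m³ in container 3; 3 m³ remain.
Put 29 m³ in container 4; 11 m³ remain.
Put 21 m³ in container 5; 19 m³ remain.
Put 21 m³ in container 6; 19 m³ remain.
Put 28 m³ in container 7; 12 m³ remain.

7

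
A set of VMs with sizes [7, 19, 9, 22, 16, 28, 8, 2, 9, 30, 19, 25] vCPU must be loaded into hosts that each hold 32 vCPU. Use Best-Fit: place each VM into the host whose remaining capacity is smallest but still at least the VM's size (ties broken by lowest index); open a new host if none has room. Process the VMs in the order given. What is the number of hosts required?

7

7 vCPU → host 1 (remaining 25 vCPU)
19 vCPU → host 1 (remaining 6 vCPU)
9 vCPU → host 2 (remaining 23 vCPU)
22 vCPU → host 2 (remaining 1 vCPU)
16 vCPU → host 3 (remaining 16 vCPU)
28 vCPU → host 4 (remaining 4 vCPU)
8 vCPU → host 3 (remaining 8 vCPU)
2 vCPU → host 4 (remaining 2 vCPU)
9 vCPU → host 5 (remaining 23 vCPU)
30 vCPU → host 6 (remaining 2 vCPU)
19 vCPU → host 5 (remaining 4 vCPU)
25 vCPU → host 7 (remaining 7 vCPU)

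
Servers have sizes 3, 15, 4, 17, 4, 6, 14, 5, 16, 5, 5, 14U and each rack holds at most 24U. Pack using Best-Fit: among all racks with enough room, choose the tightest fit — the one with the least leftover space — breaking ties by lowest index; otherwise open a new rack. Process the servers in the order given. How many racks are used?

5 racks

Put 3U in rack 1; 21U remain.
Put 15U in rack 1; 6U remain.
Put 4U in rack 1; 2U remain.
Put 17U in rack 2; 7U remain.
Put 4U in rack 2; 3U remain.
Put 6U in rack 3; 18U remain.
Put 14U in rack 3; 4U remain.
Put 5U in rack 4; 19U remain.
Put 16U in rack 4; 3U remain.
Put 5U in rack 5; 19U remain.
Put 5U in rack 5; 14U remain.
Put 14U in rack 5; 0U remain.
Final racks: [3,15,4] [17,4] [6,14] [5,16] [5,5,14].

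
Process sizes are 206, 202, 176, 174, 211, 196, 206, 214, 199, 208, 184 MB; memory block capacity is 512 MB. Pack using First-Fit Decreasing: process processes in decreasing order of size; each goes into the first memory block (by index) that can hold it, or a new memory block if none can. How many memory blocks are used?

6 memory blocks

Sorted descending: 214, 211, 208, 206, 206, 202, 199, 196, 184, 176, 174.
Put 214 MB in memory block 1; 298 MB remain.
Put 211 MB in memory block 1; 87 MB remain.
Put 208 MB in memory block 2; 304 MB remain.
Put 206 MB in memory block 2; 98 MB remain.
Put 206 MB in memory block 3; 306 MB remain.
Put 202 MB in memory block 3; 104 MB remain.
Put 199 MB in memory block 4; 313 MB remain.
Put 196 MB in memory block 4; 117 MB remain.
Put 184 MB in memory block 5; 328 MB remain.
Put 176 MB in memory block 5; 152 MB remain.
Put 174 MB in memory block 6; 338 MB remain.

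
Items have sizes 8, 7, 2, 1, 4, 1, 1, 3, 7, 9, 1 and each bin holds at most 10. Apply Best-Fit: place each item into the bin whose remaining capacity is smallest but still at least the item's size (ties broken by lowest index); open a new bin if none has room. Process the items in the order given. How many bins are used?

5 bins

bin 1: place 8, 2 left
bin 2: place 7, 3 left
bin 1: place 2, 0 left
bin 2: place 1, 2 left
bin 3: place 4, 6 left
bin 2: place 1, 1 left
bin 2: place 1, 0 left
bin 3: place 3, 3 left
bin 4: place 7, 3 left
bin 5: place 9, 1 left
bin 5: place 1, 0 left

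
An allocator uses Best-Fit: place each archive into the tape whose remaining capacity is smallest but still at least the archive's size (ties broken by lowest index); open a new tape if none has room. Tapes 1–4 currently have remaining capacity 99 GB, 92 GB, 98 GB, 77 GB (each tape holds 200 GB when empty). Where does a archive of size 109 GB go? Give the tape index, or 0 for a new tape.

No tape has ≥ 109 GB free, so a new tape is opened.

0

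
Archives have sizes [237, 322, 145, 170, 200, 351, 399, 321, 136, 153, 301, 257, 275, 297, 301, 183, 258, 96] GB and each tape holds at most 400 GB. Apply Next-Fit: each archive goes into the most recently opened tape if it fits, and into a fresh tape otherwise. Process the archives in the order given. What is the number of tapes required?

15

Put 237 GB in tape 1; 163 GB remain.
Put 322 GB in tape 2; 78 GB remain.
Put 145 GB in tape 3; 255 GB remain.
Put 170 GB in tape 3; 85 GB remain.
Put 200 GB in tape 4; 200 GB remain.
Put 351 GB in tape 5; 49 GB remain.
Put 399 GB in tape 6; 1 GB remain.
Put 321 GB in tape 7; 79 GB remain.
Put 136 GB in tape 8; 264 GB remain.
Put 153 GB in tape 8; 111 GB remain.
Put 301 GB in tape 9; 99 GB remain.
Put 257 GB in tape 10; 143 GB remain.
Put 275 GB in tape 11; 125 GB remain.
Put 297 GB in tape 12; 103 GB remain.
Put 301 GB in tape 13; 99 GB remain.
Put 183 GB in tape 14; 217 GB remain.
Put 258 GB in tape 15; 142 GB remain.
Put 96 GB in tape 15; 46 GB remain.
Final tapes: [237] [322] [145,170] [200] [351] [399] [321] [136,153] [301] [257] [275] [297] [301] [183] [258,96].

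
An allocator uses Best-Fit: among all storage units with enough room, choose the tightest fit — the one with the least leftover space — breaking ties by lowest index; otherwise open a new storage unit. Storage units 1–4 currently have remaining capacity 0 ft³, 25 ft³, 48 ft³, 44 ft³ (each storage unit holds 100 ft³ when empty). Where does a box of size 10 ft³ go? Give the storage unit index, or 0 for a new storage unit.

2

Storage units with room: storage unit 2 (25 ft³), storage unit 3 (48 ft³), storage unit 4 (44 ft³).
Tightest fit is storage unit 2 with 25 ft³ free.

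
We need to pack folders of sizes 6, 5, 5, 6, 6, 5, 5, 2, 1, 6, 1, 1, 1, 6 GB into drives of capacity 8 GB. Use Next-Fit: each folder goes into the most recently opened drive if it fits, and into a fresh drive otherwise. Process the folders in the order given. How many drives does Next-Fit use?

6 GB → drive 1 (remaining 2 GB)
5 GB → drive 2 (remaining 3 GB)
5 GB → drive 3 (remaining 3 GB)
6 GB → drive 4 (remaining 2 GB)
6 GB → drive 5 (remaining 2 GB)
5 GB → drive 6 (remaining 3 GB)
5 GB → drive 7 (remaining 3 GB)
2 GB → drive 7 (remaining 1 GB)
1 GB → drive 7 (remaining 0 GB)
6 GB → drive 8 (remaining 2 GB)
1 GB → drive 8 (remaining 1 GB)
1 GB → drive 8 (remaining 0 GB)
1 GB → drive 9 (remaining 7 GB)
6 GB → drive 9 (remaining 1 GB)
Final drives: [6] [5] [5] [6] [6] [5] [5,2,1] [6,1,1] [1,6].

9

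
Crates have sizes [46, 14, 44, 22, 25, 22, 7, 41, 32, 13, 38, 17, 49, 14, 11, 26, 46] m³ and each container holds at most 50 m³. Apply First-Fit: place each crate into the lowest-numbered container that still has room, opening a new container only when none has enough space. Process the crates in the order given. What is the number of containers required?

11

container 1: place 46 m³, 4 m³ left
container 2: place 14 m³, 36 m³ left
container 3: place 44 m³, 6 m³ left
container 2: place 22 m³, 14 m³ left
container 4: place 25 m³, 25 m³ left
container 4: place 22 m³, 3 m³ left
container 2: place 7 m³, 7 m³ left
container 5: place 41 m³, 9 m³ left
container 6: place 32 m³, 18 m³ left
container 6: place 13 m³, 5 m³ left
container 7: place 38 m³, 12 m³ left
container 8: place 17 m³, 33 m³ left
container 9: place 49 m³, 1 m³ left
container 8: place 14 m³, 19 m³ left
container 7: place 11 m³, 1 m³ left
container 10: place 26 m³, 24 m³ left
container 11: place 46 m³, 4 m³ left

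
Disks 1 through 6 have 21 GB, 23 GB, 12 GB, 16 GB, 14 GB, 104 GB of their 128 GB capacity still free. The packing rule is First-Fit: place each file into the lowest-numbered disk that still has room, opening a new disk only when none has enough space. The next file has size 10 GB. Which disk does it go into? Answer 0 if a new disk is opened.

Disks with room: disk 1 (21 GB), disk 2 (23 GB), disk 3 (12 GB), disk 4 (16 GB), disk 5 (14 GB), disk 6 (104 GB).
The first with room is disk 1.

1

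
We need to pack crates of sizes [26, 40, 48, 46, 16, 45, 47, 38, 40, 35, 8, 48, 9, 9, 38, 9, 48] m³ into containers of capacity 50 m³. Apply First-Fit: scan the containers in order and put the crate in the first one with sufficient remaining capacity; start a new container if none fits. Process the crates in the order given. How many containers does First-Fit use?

12

26 m³ → container 1 (remaining 24 m³)
40 m³ → container 2 (remaining 10 m³)
48 m³ → container 3 (remaining 2 m³)
46 m³ → container 4 (remaining 4 m³)
16 m³ → container 1 (remaining 8 m³)
45 m³ → container 5 (remaining 5 m³)
47 m³ → container 6 (remaining 3 m³)
38 m³ → container 7 (remaining 12 m³)
40 m³ → container 8 (remaining 10 m³)
35 m³ → container 9 (remaining 15 m³)
8 m³ → container 1 (remaining 0 m³)
48 m³ → container 10 (remaining 2 m³)
9 m³ → container 2 (remaining 1 m³)
9 m³ → container 7 (remaining 3 m³)
38 m³ → container 11 (remaining 12 m³)
9 m³ → container 8 (remaining 1 m³)
48 m³ → container 12 (remaining 2 m³)
Final containers: [26,16,8] [40,9] [48] [46] [45] [47] [38,9] [40,9] [35] [48] [38] [48].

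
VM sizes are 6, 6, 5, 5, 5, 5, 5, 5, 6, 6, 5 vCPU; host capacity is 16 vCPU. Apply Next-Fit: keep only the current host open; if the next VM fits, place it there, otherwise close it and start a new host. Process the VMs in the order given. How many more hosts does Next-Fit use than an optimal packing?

Next-Fit: [6,6] [5,5,5] [5,5,5] [6,6] [5] → 5 hosts.
Total size 59 vCPU; any packing needs at least ⌈59/16⌉ = 4 hosts.
An optimal packing achieves that bound: [6,6] [6,5,5] [6,5,5] [5,5,5] → 4 hosts.
Excess: 5 − 4 = 1.

1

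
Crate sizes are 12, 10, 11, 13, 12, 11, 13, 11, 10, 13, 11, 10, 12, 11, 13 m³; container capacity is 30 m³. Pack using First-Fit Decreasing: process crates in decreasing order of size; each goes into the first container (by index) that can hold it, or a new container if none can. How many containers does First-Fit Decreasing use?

7

Sorted descending: 13, 13, 13, 13, 12, 12, 12, 11, 11, 11, 11, 11, 10, 10, 10.
container 1: place 13 m³, 17 m³ left
container 1: place 13 m³, 4 m³ left
container 2: place 13 m³, 17 m³ left
container 2: place 13 m³, 4 m³ left
container 3: place 12 m³, 18 m³ left
container 3: place 12 m³, 6 m³ left
container 4: place 12 m³, 18 m³ left
container 4: place 11 m³, 7 m³ left
container 5: place 11 m³, 19 m³ left
container 5: place 11 m³, 8 m³ left
container 6: place 11 m³, 19 m³ left
container 6: place 11 m³, 8 m³ left
container 7: place 10 m³, 20 m³ left
container 7: place 10 m³, 10 m³ left
container 7: place 10 m³, 0 m³ left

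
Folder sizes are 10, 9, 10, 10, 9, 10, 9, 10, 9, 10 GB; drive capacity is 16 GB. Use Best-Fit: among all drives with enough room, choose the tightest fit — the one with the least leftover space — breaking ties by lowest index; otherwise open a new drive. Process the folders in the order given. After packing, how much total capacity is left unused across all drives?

10 GB → drive 1 (remaining 6 GB)
9 GB → drive 2 (remaining 7 GB)
10 GB → drive 3 (remaining 6 GB)
10 GB → drive 4 (remaining 6 GB)
9 GB → drive 5 (remaining 7 GB)
10 GB → drive 6 (remaining 6 GB)
9 GB → drive 7 (remaining 7 GB)
10 GB → drive 8 (remaining 6 GB)
9 GB → drive 9 (remaining 7 GB)
10 GB → drive 10 (remaining 6 GB)
10 drives × 16 GB = 160 GB; used 96 GB; unused 64 GB.

64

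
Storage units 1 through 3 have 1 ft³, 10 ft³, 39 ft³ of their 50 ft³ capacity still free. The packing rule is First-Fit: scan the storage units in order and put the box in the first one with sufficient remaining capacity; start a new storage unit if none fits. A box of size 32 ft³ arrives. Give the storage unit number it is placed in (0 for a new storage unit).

3

Storage units with room: storage unit 3 (39 ft³).
The first with room is storage unit 3.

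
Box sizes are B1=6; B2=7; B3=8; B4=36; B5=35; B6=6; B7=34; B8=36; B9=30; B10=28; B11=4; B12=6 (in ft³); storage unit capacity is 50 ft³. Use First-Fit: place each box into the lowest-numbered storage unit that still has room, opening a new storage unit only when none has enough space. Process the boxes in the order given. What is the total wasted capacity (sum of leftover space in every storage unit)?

114

B1 (6 ft³) → storage unit 1 (remaining 44 ft³)
B2 (7 ft³) → storage unit 1 (remaining 37 ft³)
B3 (8 ft³) → storage unit 1 (remaining 29 ft³)
B4 (36 ft³) → storage unit 2 (remaining 14 ft³)
B5 (35 ft³) → storage unit 3 (remaining 15 ft³)
B6 (6 ft³) → storage unit 1 (remaining 23 ft³)
B7 (34 ft³) → storage unit 4 (remaining 16 ft³)
B8 (36 ft³) → storage unit 5 (remaining 14 ft³)
B9 (30 ft³) → storage unit 6 (remaining 20 ft³)
B10 (28 ft³) → storage unit 7 (remaining 22 ft³)
B11 (4 ft³) → storage unit 1 (remaining 19 ft³)
B12 (6 ft³) → storage unit 1 (remaining 13 ft³)
7 storage units × 50 ft³ = 350 ft³; used 236 ft³; unused 114 ft³.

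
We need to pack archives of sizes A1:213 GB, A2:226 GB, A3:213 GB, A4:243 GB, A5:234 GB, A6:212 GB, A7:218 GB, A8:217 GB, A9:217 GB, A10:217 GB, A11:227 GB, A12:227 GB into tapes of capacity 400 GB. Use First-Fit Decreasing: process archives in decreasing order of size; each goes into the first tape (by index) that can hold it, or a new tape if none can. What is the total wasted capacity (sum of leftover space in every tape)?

Sorted descending: 243, 234, 227, 227, 226, 218, 217, 217, 217, 213, 213, 212.
Put 243 GB in tape 1; 157 GB remain.
Put 234 GB in tape 2; 166 GB remain.
Put 227 GB in tape 3; 173 GB remain.
Put 227 GB in tape 4; 173 GB remain.
Put 226 GB in tape 5; 174 GB remain.
Put 218 GB in tape 6; 182 GB remain.
Put 217 GB in tape 7; 183 GB remain.
Put 217 GB in tape 8; 183 GB remain.
Put 217 GB in tape 9; 183 GB remain.
Put 213 GB in tape 10; 187 GB remain.
Put 213 GB in tape 11; 187 GB remain.
Put 212 GB in tape 12; 188 GB remain.
12 tapes × 400 GB = 4800 GB; used 2664 GB; unused 2136 GB.

2136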